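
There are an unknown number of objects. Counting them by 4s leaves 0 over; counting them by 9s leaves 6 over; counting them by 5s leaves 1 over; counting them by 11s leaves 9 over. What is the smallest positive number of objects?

636

The moduli are pairwise coprime; M = 4·9·5·11 = 1980.
M/4 = 495; 495 ≡ 3 (mod 4); 3·3 ≡ 1, so inverse 3.
M/9 = 220; 220 ≡ 4 (mod 9); 4·7 ≡ 1, so inverse 7.
M/5 = 396; 396 ≡ 1 (mod 5), inverse 1.
M/11 = 180; 180 ≡ 4 (mod 11); 4·3 ≡ 1, so inverse 3.
N ≡ 0·495·3 + 6·220·7 + 1·396·1 + 9·180·3 = 14496.
14496 mod 1980 = 636.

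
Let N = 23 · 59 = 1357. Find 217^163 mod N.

Mod 23: 217 ≡ 10; by Fermat, exponent reduces to 163 mod 22 = 9; 10^9 ≡ 20 (mod 23).
Mod 59: 217 ≡ 40; by Fermat, exponent reduces to 163 mod 58 = 47; 40^47 ≡ 33 (mod 59).
Combine by CRT: x ≡ 20 (mod 23), x ≡ 33 (mod 59) ⇒ x ≡ 1331 (mod 1357).

1331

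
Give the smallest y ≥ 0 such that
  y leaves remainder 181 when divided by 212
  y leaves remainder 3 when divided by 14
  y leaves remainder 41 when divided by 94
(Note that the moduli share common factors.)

gcd(212, 14) = 2 and 2 | (3 − 181), so the pair is consistent; merging gives y ≡ 605 (mod 1484), where 1484 = lcm(212, 14).
gcd(1484, 94) = 2 and 2 | (41 − 605), so the pair is consistent; merging gives y ≡ 605 (mod 69748), where 69748 = lcm(1484, 94).
The solution is unique modulo lcm(212, 14, 94) = 69748.

605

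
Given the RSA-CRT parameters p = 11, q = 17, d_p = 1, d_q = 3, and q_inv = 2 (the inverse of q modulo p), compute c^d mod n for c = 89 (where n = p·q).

166

m₁ = c^(d_p) mod p: c ≡ 1 (mod 11), and 1^1 mod 11 = 1.
m₂ = c^(d_q) mod q: c ≡ 4 (mod 17), and 4^3 mod 17 = 13.
h = q_inv·(m₁ − m₂) mod p = 2·(1 − 13) mod 11 = 9.
m = m₂ + h·q = 13 + 9·17 = 166.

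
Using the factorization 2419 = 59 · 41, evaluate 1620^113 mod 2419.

Mod 59: 1620 ≡ 27; by Fermat, exponent reduces to 113 mod 58 = 55; 27^55 ≡ 41 (mod 59).
Mod 41: 1620 ≡ 21; by Fermat, exponent reduces to 113 mod 40 = 33; 21^33 ≡ 5 (mod 41).
Combine by CRT: x ≡ 41 (mod 59), x ≡ 5 (mod 41) ⇒ x ≡ 2342 (mod 2419).

2342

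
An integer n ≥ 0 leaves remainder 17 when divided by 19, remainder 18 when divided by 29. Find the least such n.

511

From n ≡ 17 (mod 19) write n = 17 + 19t. Substituting into n ≡ 18 (mod 29) gives 19t ≡ 1 (mod 29), and since 19⁻¹ ≡ 26 (mod 29), t ≡ 26. Hence n ≡ 17 + 19·26 = 511 (mod 551).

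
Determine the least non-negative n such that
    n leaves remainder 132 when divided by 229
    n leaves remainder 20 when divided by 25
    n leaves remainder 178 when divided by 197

1007045

From n ≡ 132 (mod 229) write n = 132 + 229t. Substituting into n ≡ 20 (mod 25) gives 229t ≡ 13 (mod 25), and since 4⁻¹ ≡ 19 (mod 25), t ≡ 22. Hence n ≡ 132 + 229·22 = 5170 (mod 5725).
From n ≡ 5170 (mod 5725) write n = 5170 + 5725t. Substituting into n ≡ 178 (mod 197) gives 5725t ≡ 130 (mod 197), and since 12⁻¹ ≡ 115 (mod 197), t ≡ 175. Hence n ≡ 5170 + 5725·175 = 1007045 (mod 1127825).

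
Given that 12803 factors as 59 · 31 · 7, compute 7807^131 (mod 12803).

Mod 59: 7807 ≡ 19; by Fermat, exponent reduces to 131 mod 58 = 15; 19^15 ≡ 45 (mod 59).
Mod 31: 7807 ≡ 26; by Fermat, exponent reduces to 131 mod 30 = 11; 26^11 ≡ 6 (mod 31).
Mod 7: 7807 ≡ 2; by Fermat, exponent reduces to 131 mod 6 = 5; 2^5 ≡ 4 (mod 7).
Combine by CRT: x ≡ 45 (mod 59), x ≡ 6 (mod 31), x ≡ 4 (mod 7) ⇒ x ≡ 4470 (mod 12803).

4470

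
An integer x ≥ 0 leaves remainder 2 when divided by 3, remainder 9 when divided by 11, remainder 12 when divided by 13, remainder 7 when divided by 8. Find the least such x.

2495

From x ≡ 2 (mod 3) write x = 2 + 3t. Substituting into x ≡ 9 (mod 11) gives 3t ≡ 7 (mod 11), and since 3⁻¹ ≡ 4 (mod 11), t ≡ 6. Hence x ≡ 2 + 3·6 = 20 (mod 33).
From x ≡ 20 (mod 33) write x = 20 + 33t. Substituting into x ≡ 12 (mod 13) gives 33t ≡ 5 (mod 13), and since 7⁻¹ ≡ 2 (mod 13), t ≡ 10. Hence x ≡ 20 + 33·10 = 350 (mod 429).
From x ≡ 350 (mod 429) write x = 350 + 429t. Substituting into x ≡ 7 (mod 8) gives 429t ≡ 1 (mod 8), and since 5⁻¹ ≡ 5 (mod 8), t ≡ 5. Hence x ≡ 350 + 429·5 = 2495 (mod 3432).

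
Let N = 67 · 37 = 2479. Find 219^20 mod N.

Mod 67: 219 ≡ 18; 18^20 ≡ 21 (mod 67).
Mod 37: 219 ≡ 34; 34^20 ≡ 9 (mod 37).
Combine by CRT: x ≡ 21 (mod 67), x ≡ 9 (mod 37) ⇒ x ≡ 490 (mod 2479).

490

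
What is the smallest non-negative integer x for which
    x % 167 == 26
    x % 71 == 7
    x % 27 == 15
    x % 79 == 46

516390

From x ≡ 26 (mod 167) write x = 26 + 167t. Substituting into x ≡ 7 (mod 71) gives 167t ≡ 52 (mod 71), and since 25⁻¹ ≡ 54 (mod 71), t ≡ 39. Hence x ≡ 26 + 167·39 = 6539 (mod 11857).
From x ≡ 6539 (mod 11857) write x = 6539 + 11857t. Substituting into x ≡ 15 (mod 27) gives 11857t ≡ 10 (mod 27), and since 4⁻¹ ≡ 7 (mod 27), t ≡ 16. Hence x ≡ 6539 + 11857·16 = 196251 (mod 320139).
From x ≡ 196251 (mod 320139) write x = 196251 + 320139t. Substituting into x ≡ 46 (mod 79) gives 320139t ≡ 31 (mod 79), and since 31⁻¹ ≡ 51 (mod 79), t ≡ 1. Hence x ≡ 196251 + 320139·1 = 516390 (mod 25290981).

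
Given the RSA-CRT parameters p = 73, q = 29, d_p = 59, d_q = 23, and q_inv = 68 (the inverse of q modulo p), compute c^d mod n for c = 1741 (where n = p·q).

m₁ = c^(d_p) mod p: c ≡ 62 (mod 73), and 62^59 mod 73 = 14.
m₂ = c^(d_q) mod q: c ≡ 1 (mod 29), and 1^23 mod 29 = 1.
h = q_inv·(m₁ − m₂) mod p = 68·(14 − 1) mod 73 = 8.
m = m₂ + h·q = 1 + 8·29 = 233.

233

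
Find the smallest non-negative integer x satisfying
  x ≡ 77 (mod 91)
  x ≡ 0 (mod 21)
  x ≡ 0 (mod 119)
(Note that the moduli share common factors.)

gcd(91, 21) = 7 and 7 | (0 − 77), so the pair is consistent; merging gives x ≡ 168 (mod 273), where 273 = lcm(91, 21).
gcd(273, 119) = 7 and 7 | (0 − 168), so the pair is consistent; merging gives x ≡ 714 (mod 4641), where 4641 = lcm(273, 119).
The solution is unique modulo lcm(91, 21, 119) = 4641.

714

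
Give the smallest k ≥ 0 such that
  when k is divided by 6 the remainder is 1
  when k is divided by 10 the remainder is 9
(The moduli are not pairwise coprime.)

19

Combine the congruences pairwise.
gcd(6, 10) = 2 and 2 | (9 − 1), so the pair is consistent; merging gives k ≡ 19 (mod 30), where 30 = lcm(6, 10).
The solution is unique modulo lcm(6, 10) = 30.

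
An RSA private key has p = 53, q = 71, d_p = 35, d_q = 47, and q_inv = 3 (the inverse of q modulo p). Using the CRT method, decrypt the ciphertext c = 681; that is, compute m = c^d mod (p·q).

m₁ = c^(d_p) mod p: c ≡ 45 (mod 53), and 45^35 mod 53 = 51.
m₂ = c^(d_q) mod q: c ≡ 42 (mod 71), and 42^47 mod 71 = 31.
h = q_inv·(m₁ − m₂) mod p = 3·(51 − 31) mod 53 = 7.
m = m₂ + h·q = 31 + 7·71 = 528.

528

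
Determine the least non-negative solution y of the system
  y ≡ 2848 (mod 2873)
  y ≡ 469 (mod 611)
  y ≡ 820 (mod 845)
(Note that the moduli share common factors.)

416560

Combine the congruences pairwise.
gcd(2873, 611) = 13 and 13 | (469 − 2848), so the pair is consistent; merging gives y ≡ 11467 (mod 135031), where 135031 = lcm(2873, 611).
gcd(135031, 845) = 169 and 169 | (820 − 11467), so the pair is consistent; merging gives y ≡ 416560 (mod 675155), where 675155 = lcm(135031, 845).
The solution is unique modulo lcm(2873, 611, 845) = 675155.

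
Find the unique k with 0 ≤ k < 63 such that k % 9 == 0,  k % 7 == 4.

From k ≡ 0 (mod 9) write k = 0 + 9t. Substituting into k ≡ 4 (mod 7) gives 9t ≡ 4 (mod 7), and since 2⁻¹ ≡ 4 (mod 7), t ≡ 2. Hence k ≡ 0 + 9·2 = 18 (mod 63).

18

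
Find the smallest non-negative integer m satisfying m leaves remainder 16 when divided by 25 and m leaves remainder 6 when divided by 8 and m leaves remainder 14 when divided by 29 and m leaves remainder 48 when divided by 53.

Combine the congruences pairwise.
From m ≡ 16 (mod 25) write m = 16 + 25t. Substituting into m ≡ 6 (mod 8) gives 25t ≡ 6 (mod 8), and since 1⁻¹ ≡ 1 (mod 8), t ≡ 6. Hence m ≡ 16 + 25·6 = 166 (mod 200).
From m ≡ 166 (mod 200) write m = 166 + 200t. Substituting into m ≡ 14 (mod 29) gives 200t ≡ 22 (mod 29), and since 26⁻¹ ≡ 19 (mod 29), t ≡ 12. Hence m ≡ 166 + 200·12 = 2566 (mod 5800).
From m ≡ 2566 (mod 5800) write m = 2566 + 5800t. Substituting into m ≡ 48 (mod 53) gives 5800t ≡ 26 (mod 53), and since 23⁻¹ ≡ 30 (mod 53), t ≡ 38. Hence m ≡ 2566 + 5800·38 = 222966 (mod 307400).

222966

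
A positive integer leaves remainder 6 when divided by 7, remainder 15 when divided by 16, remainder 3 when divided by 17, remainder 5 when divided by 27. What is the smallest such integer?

From N ≡ 6 (mod 7) write N = 6 + 7t. Substituting into N ≡ 15 (mod 16) gives 7t ≡ 9 (mod 16), and since 7⁻¹ ≡ 7 (mod 16), t ≡ 15. Hence N ≡ 6 + 7·15 = 111 (mod 112).
From N ≡ 111 (mod 112) write N = 111 + 112t. Substituting into N ≡ 3 (mod 17) gives 112t ≡ 11 (mod 17), and since 10⁻¹ ≡ 12 (mod 17), t ≡ 13. Hence N ≡ 111 + 112·13 = 1567 (mod 1904).
From N ≡ 1567 (mod 1904) write N = 1567 + 1904t. Substituting into N ≡ 5 (mod 27) gives 1904t ≡ 4 (mod 27), and since 14⁻¹ ≡ 2 (mod 27), t ≡ 8. Hence N ≡ 1567 + 1904·8 = 16799 (mod 51408).

16799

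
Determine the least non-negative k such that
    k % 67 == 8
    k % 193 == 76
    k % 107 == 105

396112

The moduli are pairwise coprime; N = 67·193·107 = 1383617.
N/67 = 20651; 20651 ≡ 15 (mod 67); 15·9 ≡ 1, so inverse 9.
N/193 = 7169; 7169 ≡ 28 (mod 193); 28·131 ≡ 1, so inverse 131.
N/107 = 12931; 12931 ≡ 91 (mod 107); 91·20 ≡ 1, so inverse 20.
k ≡ 8·20651·9 + 76·7169·131 + 105·12931·20 = 100016536.
100016536 mod 1383617 = 396112.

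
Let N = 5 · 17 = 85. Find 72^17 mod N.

72

Mod 5: 72 ≡ 2; by Fermat, exponent reduces to 17 mod 4 = 1; 2^1 ≡ 2 (mod 5).
Mod 17: 72 ≡ 4; by Fermat, exponent reduces to 17 mod 16 = 1; 4^1 ≡ 4 (mod 17).
Combine by CRT: x ≡ 2 (mod 5), x ≡ 4 (mod 17) ⇒ x ≡ 72 (mod 85).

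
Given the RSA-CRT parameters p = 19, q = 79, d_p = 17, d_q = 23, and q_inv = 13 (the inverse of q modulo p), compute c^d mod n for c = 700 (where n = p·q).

m₁ = c^(d_p) mod p: c ≡ 16 (mod 19), and 16^17 mod 19 = 6.
m₂ = c^(d_q) mod q: c ≡ 68 (mod 79), and 68^23 mod 79 = 77.
h = q_inv·(m₁ − m₂) mod p = 13·(6 − 77) mod 19 = 8.
m = m₂ + h·q = 77 + 8·79 = 709.

709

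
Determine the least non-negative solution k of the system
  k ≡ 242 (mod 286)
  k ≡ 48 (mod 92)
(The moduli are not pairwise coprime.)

13112

gcd(286, 92) = 2 and 2 | (48 − 242), so the pair is consistent; merging gives k ≡ 13112 (mod 13156), where 13156 = lcm(286, 92).
The solution is unique modulo lcm(286, 92) = 13156.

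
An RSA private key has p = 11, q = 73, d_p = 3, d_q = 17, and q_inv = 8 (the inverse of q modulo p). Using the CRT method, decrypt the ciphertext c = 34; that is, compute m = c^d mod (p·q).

m₁ = c^(d_p) mod p: c ≡ 1 (mod 11), and 1^3 mod 11 = 1.
m₂ = c^(d_q) mod q: c ≡ 34 (mod 73), and 34^17 mod 73 = 33.
h = q_inv·(m₁ − m₂) mod p = 8·(1 − 33) mod 11 = 8.
m = m₂ + h·q = 33 + 8·73 = 617.

617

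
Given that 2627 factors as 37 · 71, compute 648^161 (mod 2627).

Mod 37: 648 ≡ 19; by Fermat, exponent reduces to 161 mod 36 = 17; 19^17 ≡ 35 (mod 37).
Mod 71: 648 ≡ 9; by Fermat, exponent reduces to 161 mod 70 = 21; 9^21 ≡ 57 (mod 71).
Combine by CRT: x ≡ 35 (mod 37), x ≡ 57 (mod 71) ⇒ x ≡ 2329 (mod 2627).

2329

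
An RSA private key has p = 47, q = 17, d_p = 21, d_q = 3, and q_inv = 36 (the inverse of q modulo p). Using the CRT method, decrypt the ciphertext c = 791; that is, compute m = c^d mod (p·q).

m₁ = c^(d_p) mod p: c ≡ 39 (mod 47), and 39^21 mod 47 = 11.
m₂ = c^(d_q) mod q: c ≡ 9 (mod 17), and 9^3 mod 17 = 15.
h = q_inv·(m₁ − m₂) mod p = 36·(11 − 15) mod 47 = 44.
m = m₂ + h·q = 15 + 44·17 = 763.

763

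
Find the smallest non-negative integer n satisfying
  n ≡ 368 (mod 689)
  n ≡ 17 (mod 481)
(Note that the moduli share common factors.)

23105

gcd(689, 481) = 13 and 13 | (17 − 368), so the pair is consistent; merging gives n ≡ 23105 (mod 25493), where 25493 = lcm(689, 481).
The solution is unique modulo lcm(689, 481) = 25493.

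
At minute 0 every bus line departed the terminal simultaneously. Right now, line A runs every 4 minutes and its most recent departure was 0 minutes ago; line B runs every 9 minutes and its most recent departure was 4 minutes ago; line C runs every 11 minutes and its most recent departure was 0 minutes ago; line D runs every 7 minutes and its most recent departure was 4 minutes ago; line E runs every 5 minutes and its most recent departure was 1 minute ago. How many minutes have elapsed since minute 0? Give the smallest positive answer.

From t ≡ 0 (mod 4) write t = 0 + 4s. Substituting into t ≡ 4 (mod 9) gives 4s ≡ 4 (mod 9), and since 4⁻¹ ≡ 7 (mod 9), s ≡ 1. Hence t ≡ 0 + 4·1 = 4 (mod 36).
From t ≡ 4 (mod 36) write t = 4 + 36s. Substituting into t ≡ 0 (mod 11) gives 36s ≡ 7 (mod 11), and since 3⁻¹ ≡ 4 (mod 11), s ≡ 6. Hence t ≡ 4 + 36·6 = 220 (mod 396).
From t ≡ 220 (mod 396) write t = 220 + 396s. Substituting into t ≡ 4 (mod 7) gives 396s ≡ 1 (mod 7), and since 4⁻¹ ≡ 2 (mod 7), s ≡ 2. Hence t ≡ 220 + 396·2 = 1012 (mod 2772).
From t ≡ 1012 (mod 2772) write t = 1012 + 2772s. Substituting into t ≡ 1 (mod 5) gives 2772s ≡ 4 (mod 5), and since 2⁻¹ ≡ 3 (mod 5), s ≡ 2. Hence t ≡ 1012 + 2772·2 = 6556 (mod 13860).

6556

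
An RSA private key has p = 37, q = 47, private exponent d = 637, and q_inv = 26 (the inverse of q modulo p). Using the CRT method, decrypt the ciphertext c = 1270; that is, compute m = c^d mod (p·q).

d_p = d mod (p−1) = 637 mod 36 = 25; d_q = d mod (q−1) = 39.
m₁ = c^(d_p) mod p: c ≡ 12 (mod 37), and 12^25 mod 37 = 9.
m₂ = c^(d_q) mod q: c ≡ 1 (mod 47), and 1^39 mod 47 = 1.
h = q_inv·(m₁ − m₂) mod p = 26·(9 − 1) mod 37 = 23.
m = m₂ + h·q = 1 + 23·47 = 1082.

1082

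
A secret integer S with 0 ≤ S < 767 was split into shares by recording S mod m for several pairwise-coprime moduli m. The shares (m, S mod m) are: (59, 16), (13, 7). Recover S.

488

From S ≡ 16 (mod 59) write S = 16 + 59t. Substituting into S ≡ 7 (mod 13) gives 59t ≡ 4 (mod 13), and since 7⁻¹ ≡ 2 (mod 13), t ≡ 8. Hence S ≡ 16 + 59·8 = 488 (mod 767).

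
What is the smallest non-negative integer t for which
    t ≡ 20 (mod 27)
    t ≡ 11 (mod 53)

Combine the congruences pairwise.
From t ≡ 20 (mod 27) write t = 20 + 27s. Substituting into t ≡ 11 (mod 53) gives 27s ≡ 44 (mod 53), and since 27⁻¹ ≡ 2 (mod 53), s ≡ 35. Hence t ≡ 20 + 27·35 = 965 (mod 1431).

965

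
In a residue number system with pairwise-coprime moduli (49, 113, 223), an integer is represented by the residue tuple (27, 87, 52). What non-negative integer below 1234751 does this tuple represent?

Combine the congruences pairwise.
From x ≡ 27 (mod 49) write x = 27 + 49t. Substituting into x ≡ 87 (mod 113) gives 49t ≡ 60 (mod 113), and since 49⁻¹ ≡ 30 (mod 113), t ≡ 105. Hence x ≡ 27 + 49·105 = 5172 (mod 5537).
From x ≡ 5172 (mod 5537) write x = 5172 + 5537t. Substituting into x ≡ 52 (mod 223) gives 5537t ≡ 9 (mod 223), and since 185⁻¹ ≡ 88 (mod 223), t ≡ 123. Hence x ≡ 5172 + 5537·123 = 686223 (mod 1234751).

686223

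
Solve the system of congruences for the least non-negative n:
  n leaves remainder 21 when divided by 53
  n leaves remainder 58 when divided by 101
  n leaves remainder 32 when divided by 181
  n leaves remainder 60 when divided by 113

The moduli are pairwise coprime; M = 53·101·181·113 = 109484909.
M/53 = 2065753; 2065753 ≡ 25 (mod 53); 25·17 ≡ 1, so inverse 17.
M/101 = 1084009; 1084009 ≡ 77 (mod 101); 77·21 ≡ 1, so inverse 21.
M/181 = 604889; 604889 ≡ 168 (mod 181); 168·167 ≡ 1, so inverse 167.
M/113 = 968893; 968893 ≡ 31 (mod 113); 31·62 ≡ 1, so inverse 62.
n ≡ 21·2065753·17 + 58·1084009·21 + 32·604889·167 + 60·968893·62 = 8894605559.
8894605559 mod 109484909 = 26327930.

26327930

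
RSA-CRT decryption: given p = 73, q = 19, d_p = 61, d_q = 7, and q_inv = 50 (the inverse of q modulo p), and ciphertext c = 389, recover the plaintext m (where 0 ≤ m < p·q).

m₁ = c^(d_p) mod p: c ≡ 24 (mod 73), and 24^61 mod 73 = 24.
m₂ = c^(d_q) mod q: c ≡ 9 (mod 19), and 9^7 mod 19 = 4.
h = q_inv·(m₁ − m₂) mod p = 50·(24 − 4) mod 73 = 51.
m = m₂ + h·q = 4 + 51·19 = 973.

973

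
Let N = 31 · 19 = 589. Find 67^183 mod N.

Mod 31: 67 ≡ 5; by Fermat, exponent reduces to 183 mod 30 = 3; 5^3 ≡ 1 (mod 31).
Mod 19: 67 ≡ 10; by Fermat, exponent reduces to 183 mod 18 = 3; 10^3 ≡ 12 (mod 19).
Combine by CRT: x ≡ 1 (mod 31), x ≡ 12 (mod 19) ⇒ x ≡ 373 (mod 589).

373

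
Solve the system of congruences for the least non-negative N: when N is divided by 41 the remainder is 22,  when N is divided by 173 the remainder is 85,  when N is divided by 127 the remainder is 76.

261315

From N ≡ 22 (mod 41) write N = 22 + 41t. Substituting into N ≡ 85 (mod 173) gives 41t ≡ 63 (mod 173), and since 41⁻¹ ≡ 38 (mod 173), t ≡ 145. Hence N ≡ 22 + 41·145 = 5967 (mod 7093).
From N ≡ 5967 (mod 7093) write N = 5967 + 7093t. Substituting into N ≡ 76 (mod 127) gives 7093t ≡ 78 (mod 127), and since 108⁻¹ ≡ 20 (mod 127), t ≡ 36. Hence N ≡ 5967 + 7093·36 = 261315 (mod 900811).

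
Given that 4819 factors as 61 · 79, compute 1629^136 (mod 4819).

Mod 61: 1629 ≡ 43; by Fermat, exponent reduces to 136 mod 60 = 16; 43^16 ≡ 15 (mod 61).
Mod 79: 1629 ≡ 49; by Fermat, exponent reduces to 136 mod 78 = 58; 49^58 ≡ 45 (mod 79).
Combine by CRT: x ≡ 15 (mod 61), x ≡ 45 (mod 79) ⇒ x ≡ 3126 (mod 4819).

3126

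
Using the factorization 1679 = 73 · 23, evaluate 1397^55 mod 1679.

22

Mod 73: 1397 ≡ 10; 10^55 ≡ 22 (mod 73).
Mod 23: 1397 ≡ 17; by Fermat, exponent reduces to 55 mod 22 = 11; 17^11 ≡ 22 (mod 23).
Combine by CRT: x ≡ 22 (mod 73), x ≡ 22 (mod 23) ⇒ x ≡ 22 (mod 1679).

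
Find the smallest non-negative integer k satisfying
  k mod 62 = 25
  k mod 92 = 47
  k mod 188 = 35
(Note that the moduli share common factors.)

gcd(62, 92) = 2 and 2 | (47 − 25), so the pair is consistent; merging gives k ≡ 2071 (mod 2852), where 2852 = lcm(62, 92).
gcd(2852, 188) = 4 and 4 | (35 − 2071), so the pair is consistent; merging gives k ≡ 4923 (mod 134044), where 134044 = lcm(2852, 188).
The solution is unique modulo lcm(62, 92, 188) = 134044.

4923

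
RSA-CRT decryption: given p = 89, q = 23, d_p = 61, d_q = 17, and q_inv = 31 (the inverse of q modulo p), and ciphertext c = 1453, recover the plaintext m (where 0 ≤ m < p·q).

m₁ = c^(d_p) mod p: c ≡ 29 (mod 89), and 29^61 mod 89 = 70.
m₂ = c^(d_q) mod q: c ≡ 4 (mod 23), and 4^17 mod 23 = 2.
h = q_inv·(m₁ − m₂) mod p = 31·(70 − 2) mod 89 = 61.
m = m₂ + h·q = 2 + 61·23 = 1405.

1405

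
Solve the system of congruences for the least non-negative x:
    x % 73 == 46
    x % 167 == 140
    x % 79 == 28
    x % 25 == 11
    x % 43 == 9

The moduli are pairwise coprime; N = 73·167·79·25·43 = 1035320675.
N/73 = 14182475; 14182475 ≡ 35 (mod 73); 35·48 ≡ 1, so inverse 48.
N/167 = 6199525; 6199525 ≡ 151 (mod 167); 151·73 ≡ 1, so inverse 73.
N/79 = 13105325; 13105325 ≡ 15 (mod 79); 15·58 ≡ 1, so inverse 58.
N/25 = 41412827; 41412827 ≡ 2 (mod 25); 2·13 ≡ 1, so inverse 13.
N/43 = 24077225; 24077225 ≡ 20 (mod 43); 20·28 ≡ 1, so inverse 28.
x ≡ 46·14182475·48 + 140·6199525·73 + 28·13105325·58 + 11·41412827·13 + 9·24077225·28 = 127946593061.
127946593061 mod 1035320675 = 602150036.

602150036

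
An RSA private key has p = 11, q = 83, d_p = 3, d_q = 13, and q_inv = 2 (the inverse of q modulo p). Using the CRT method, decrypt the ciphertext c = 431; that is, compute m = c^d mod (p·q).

m₁ = c^(d_p) mod p: c ≡ 2 (mod 11), and 2^3 mod 11 = 8.
m₂ = c^(d_q) mod q: c ≡ 16 (mod 83), and 16^13 mod 83 = 27.
h = q_inv·(m₁ − m₂) mod p = 2·(8 − 27) mod 11 = 6.
m = m₂ + h·q = 27 + 6·83 = 525.

525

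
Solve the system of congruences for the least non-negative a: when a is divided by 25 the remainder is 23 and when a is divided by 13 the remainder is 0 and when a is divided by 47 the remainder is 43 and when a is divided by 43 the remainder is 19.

The moduli are pairwise coprime; N = 25·13·47·43 = 656825.
N/25 = 26273; 26273 ≡ 23 (mod 25); 23·12 ≡ 1, so inverse 12.
N/13 = 50525; 50525 ≡ 7 (mod 13); 7·2 ≡ 1, so inverse 2.
N/47 = 13975; 13975 ≡ 16 (mod 47); 16·3 ≡ 1, so inverse 3.
N/43 = 15275; 15275 ≡ 10 (mod 43); 10·13 ≡ 1, so inverse 13.
a ≡ 23·26273·12 + 0·50525·2 + 43·13975·3 + 19·15275·13 = 12827048.
12827048 mod 656825 = 347373.

347373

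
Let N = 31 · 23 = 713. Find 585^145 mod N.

61

Mod 31: 585 ≡ 27; by Fermat, exponent reduces to 145 mod 30 = 25; 27^25 ≡ 30 (mod 31).
Mod 23: 585 ≡ 10; by Fermat, exponent reduces to 145 mod 22 = 13; 10^13 ≡ 15 (mod 23).
Combine by CRT: x ≡ 30 (mod 31), x ≡ 15 (mod 23) ⇒ x ≡ 61 (mod 713).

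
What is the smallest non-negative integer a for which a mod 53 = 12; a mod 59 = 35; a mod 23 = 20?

The moduli are pairwise coprime; N = 53·59·23 = 71921.
N/53 = 1357; 1357 ≡ 32 (mod 53); 32·5 ≡ 1, so inverse 5.
N/59 = 1219; 1219 ≡ 39 (mod 59); 39·56 ≡ 1, so inverse 56.
N/23 = 3127; 3127 ≡ 22 (mod 23); 22·22 ≡ 1, so inverse 22.
a ≡ 12·1357·5 + 35·1219·56 + 20·3127·22 = 3846540.
3846540 mod 71921 = 34727.

34727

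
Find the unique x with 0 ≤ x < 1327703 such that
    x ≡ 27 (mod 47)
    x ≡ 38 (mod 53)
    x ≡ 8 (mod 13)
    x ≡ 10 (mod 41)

944445

Combine the congruences pairwise.
From x ≡ 27 (mod 47) write x = 27 + 47t. Substituting into x ≡ 38 (mod 53) gives 47t ≡ 11 (mod 53), and since 47⁻¹ ≡ 44 (mod 53), t ≡ 7. Hence x ≡ 27 + 47·7 = 356 (mod 2491).
From x ≡ 356 (mod 2491) write x = 356 + 2491t. Substituting into x ≡ 8 (mod 13) gives 2491t ≡ 3 (mod 13), and since 8⁻¹ ≡ 5 (mod 13), t ≡ 2. Hence x ≡ 356 + 2491·2 = 5338 (mod 32383).
From x ≡ 5338 (mod 32383) write x = 5338 + 32383t. Substituting into x ≡ 10 (mod 41) gives 32383t ≡ 2 (mod 41), and since 34⁻¹ ≡ 35 (mod 41), t ≡ 29. Hence x ≡ 5338 + 32383·29 = 944445 (mod 1327703).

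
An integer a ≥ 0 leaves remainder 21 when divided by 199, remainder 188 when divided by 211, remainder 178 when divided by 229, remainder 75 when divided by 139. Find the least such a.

Combine the congruences pairwise.
From a ≡ 21 (mod 199) write a = 21 + 199t. Substituting into a ≡ 188 (mod 211) gives 199t ≡ 167 (mod 211), and since 199⁻¹ ≡ 123 (mod 211), t ≡ 74. Hence a ≡ 21 + 199·74 = 14747 (mod 41989).
From a ≡ 14747 (mod 41989) write a = 14747 + 41989t. Substituting into a ≡ 178 (mod 229) gives 41989t ≡ 87 (mod 229), and since 82⁻¹ ≡ 81 (mod 229), t ≡ 177. Hence a ≡ 14747 + 41989·177 = 7446800 (mod 9615481).
From a ≡ 7446800 (mod 9615481) write a = 7446800 + 9615481t. Substituting into a ≡ 75 (mod 139) gives 9615481t ≡ 61 (mod 139), and since 17⁻¹ ≡ 90 (mod 139), t ≡ 69. Hence a ≡ 7446800 + 9615481·69 = 670914989 (mod 1336551859).

670914989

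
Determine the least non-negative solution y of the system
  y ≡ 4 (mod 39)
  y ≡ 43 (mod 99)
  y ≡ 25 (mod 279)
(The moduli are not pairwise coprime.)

33505

gcd(39, 99) = 3 and 3 | (43 − 4), so the pair is consistent; merging gives y ≡ 43 (mod 1287), where 1287 = lcm(39, 99).
gcd(1287, 279) = 9 and 9 | (25 − 43), so the pair is consistent; merging gives y ≡ 33505 (mod 39897), where 39897 = lcm(1287, 279).
The solution is unique modulo lcm(39, 99, 279) = 39897.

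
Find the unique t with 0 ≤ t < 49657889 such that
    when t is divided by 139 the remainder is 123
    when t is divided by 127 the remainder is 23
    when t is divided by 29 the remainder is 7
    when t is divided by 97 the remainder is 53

From t ≡ 123 (mod 139) write t = 123 + 139s. Substituting into t ≡ 23 (mod 127) gives 139s ≡ 27 (mod 127), and since 12⁻¹ ≡ 53 (mod 127), s ≡ 34. Hence t ≡ 123 + 139·34 = 4849 (mod 17653).
From t ≡ 4849 (mod 17653) write t = 4849 + 17653s. Substituting into t ≡ 7 (mod 29) gives 17653s ≡ 1 (mod 29), and since 21⁻¹ ≡ 18 (mod 29), s ≡ 18. Hence t ≡ 4849 + 17653·18 = 322603 (mod 511937).
From t ≡ 322603 (mod 511937) write t = 322603 + 511937s. Substituting into t ≡ 53 (mod 97) gives 511937s ≡ 72 (mod 97), and since 68⁻¹ ≡ 10 (mod 97), s ≡ 41. Hence t ≡ 322603 + 511937·41 = 21312020 (mod 49657889).

21312020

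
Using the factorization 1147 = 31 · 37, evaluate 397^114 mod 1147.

Mod 31: 397 ≡ 25; by Fermat, exponent reduces to 114 mod 30 = 24; 25^24 ≡ 1 (mod 31).
Mod 37: 397 ≡ 27; by Fermat, exponent reduces to 114 mod 36 = 6; 27^6 ≡ 1 (mod 37).
Combine by CRT: x ≡ 1 (mod 31), x ≡ 1 (mod 37) ⇒ x ≡ 1 (mod 1147).

1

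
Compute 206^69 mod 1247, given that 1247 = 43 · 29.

512

Mod 43: 206 ≡ 34; by Fermat, exponent reduces to 69 mod 42 = 27; 34^27 ≡ 39 (mod 43).
Mod 29: 206 ≡ 3; by Fermat, exponent reduces to 69 mod 28 = 13; 3^13 ≡ 19 (mod 29).
Combine by CRT: x ≡ 39 (mod 43), x ≡ 19 (mod 29) ⇒ x ≡ 512 (mod 1247).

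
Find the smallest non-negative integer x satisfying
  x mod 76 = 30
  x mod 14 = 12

334

gcd(76, 14) = 2 and 2 | (12 − 30), so the pair is consistent; merging gives x ≡ 334 (mod 532), where 532 = lcm(76, 14).
The solution is unique modulo lcm(76, 14) = 532.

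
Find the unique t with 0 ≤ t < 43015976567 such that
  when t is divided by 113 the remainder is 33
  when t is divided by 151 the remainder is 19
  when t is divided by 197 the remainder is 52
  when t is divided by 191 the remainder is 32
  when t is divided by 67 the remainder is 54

18171043455

The moduli are pairwise coprime; N = 113·151·197·191·67 = 43015976567.
N/113 = 380672359; 380672359 ≡ 106 (mod 113); 106·16 ≡ 1, so inverse 16.
N/151 = 284874017; 284874017 ≡ 135 (mod 151); 135·66 ≡ 1, so inverse 66.
N/197 = 218355211; 218355211 ≡ 17 (mod 197); 17·58 ≡ 1, so inverse 58.
N/191 = 225214537; 225214537 ≡ 134 (mod 191); 134·67 ≡ 1, so inverse 67.
N/67 = 642029501; 642029501 ≡ 58 (mod 67); 58·52 ≡ 1, so inverse 52.
t ≡ 33·380672359·16 + 19·284874017·66 + 52·218355211·58 + 32·225214537·67 + 54·642029501·52 = 3502465145382.
3502465145382 mod 43015976567 = 18171043455.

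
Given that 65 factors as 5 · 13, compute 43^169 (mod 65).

43

Mod 5: 43 ≡ 3; by Fermat, exponent reduces to 169 mod 4 = 1; 3^1 ≡ 3 (mod 5).
Mod 13: 43 ≡ 4; by Fermat, exponent reduces to 169 mod 12 = 1; 4^1 ≡ 4 (mod 13).
Combine by CRT: x ≡ 3 (mod 5), x ≡ 4 (mod 13) ⇒ x ≡ 43 (mod 65).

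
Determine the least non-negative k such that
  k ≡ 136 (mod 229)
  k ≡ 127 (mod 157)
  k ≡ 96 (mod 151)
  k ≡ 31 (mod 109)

194779979

The moduli are pairwise coprime; N = 229·157·151·109 = 591750427.
N/229 = 2584063; 2584063 ≡ 27 (mod 229); 27·17 ≡ 1, so inverse 17.
N/157 = 3769111; 3769111 ≡ 12 (mod 157); 12·144 ≡ 1, so inverse 144.
N/151 = 3918877; 3918877 ≡ 125 (mod 151); 125·29 ≡ 1, so inverse 29.
N/109 = 5428903; 5428903 ≡ 49 (mod 109); 49·89 ≡ 1, so inverse 89.
k ≡ 136·2584063·17 + 127·3769111·144 + 96·3918877·29 + 31·5428903·89 = 100792352569.
100792352569 mod 591750427 = 194779979.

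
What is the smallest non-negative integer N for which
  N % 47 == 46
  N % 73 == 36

From N ≡ 46 (mod 47) write N = 46 + 47t. Substituting into N ≡ 36 (mod 73) gives 47t ≡ 63 (mod 73), and since 47⁻¹ ≡ 14 (mod 73), t ≡ 6. Hence N ≡ 46 + 47·6 = 328 (mod 3431).

328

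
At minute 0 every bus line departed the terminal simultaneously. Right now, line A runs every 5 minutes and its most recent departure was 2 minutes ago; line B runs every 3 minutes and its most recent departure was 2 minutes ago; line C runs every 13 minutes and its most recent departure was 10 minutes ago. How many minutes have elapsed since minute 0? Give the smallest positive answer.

The moduli are pairwise coprime; N = 5·3·13 = 195.
N/5 = 39; 39 ≡ 4 (mod 5); 4·4 ≡ 1, so inverse 4.
N/3 = 65; 65 ≡ 2 (mod 3); 2·2 ≡ 1, so inverse 2.
N/13 = 15; 15 ≡ 2 (mod 13); 2·7 ≡ 1, so inverse 7.
t ≡ 2·39·4 + 2·65·2 + 10·15·7 = 1622.
1622 mod 195 = 62.

62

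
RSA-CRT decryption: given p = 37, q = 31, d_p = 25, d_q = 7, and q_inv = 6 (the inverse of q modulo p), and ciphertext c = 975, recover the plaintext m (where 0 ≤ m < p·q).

856

m₁ = c^(d_p) mod p: c ≡ 13 (mod 37), and 13^25 mod 37 = 5.
m₂ = c^(d_q) mod q: c ≡ 14 (mod 31), and 14^7 mod 31 = 19.
h = q_inv·(m₁ − m₂) mod p = 6·(5 − 19) mod 37 = 27.
m = m₂ + h·q = 19 + 27·31 = 856.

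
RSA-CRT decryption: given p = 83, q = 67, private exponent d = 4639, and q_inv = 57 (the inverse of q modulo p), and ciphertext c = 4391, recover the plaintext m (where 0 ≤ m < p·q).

4761

d_p = d mod (p−1) = 4639 mod 82 = 47; d_q = d mod (q−1) = 19.
m₁ = c^(d_p) mod p: c ≡ 75 (mod 83), and 75^47 mod 83 = 30.
m₂ = c^(d_q) mod q: c ≡ 36 (mod 67), and 36^19 mod 67 = 4.
h = q_inv·(m₁ − m₂) mod p = 57·(30 − 4) mod 83 = 71.
m = m₂ + h·q = 4 + 71·67 = 4761.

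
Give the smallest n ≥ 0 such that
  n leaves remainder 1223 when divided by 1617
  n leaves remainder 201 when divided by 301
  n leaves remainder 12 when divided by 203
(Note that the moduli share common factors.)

1125038

gcd(1617, 301) = 7 and 7 | (201 − 1223), so the pair is consistent; merging gives n ≡ 12542 (mod 69531), where 69531 = lcm(1617, 301).
gcd(69531, 203) = 7 and 7 | (12 − 12542), so the pair is consistent; merging gives n ≡ 1125038 (mod 2016399), where 2016399 = lcm(69531, 203).
The solution is unique modulo lcm(1617, 301, 203) = 2016399.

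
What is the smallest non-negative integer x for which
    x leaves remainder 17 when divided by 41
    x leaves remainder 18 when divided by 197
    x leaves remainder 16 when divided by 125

233266

From x ≡ 17 (mod 41) write x = 17 + 41t. Substituting into x ≡ 18 (mod 197) gives 41t ≡ 1 (mod 197), and since 41⁻¹ ≡ 173 (mod 197), t ≡ 173. Hence x ≡ 17 + 41·173 = 7110 (mod 8077).
From x ≡ 7110 (mod 8077) write x = 7110 + 8077t. Substituting into x ≡ 16 (mod 125) gives 8077t ≡ 31 (mod 125), and since 77⁻¹ ≡ 13 (mod 125), t ≡ 28. Hence x ≡ 7110 + 8077·28 = 233266 (mod 1009625).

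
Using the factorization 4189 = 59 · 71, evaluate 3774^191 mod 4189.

1560

Mod 59: 3774 ≡ 57; by Fermat, exponent reduces to 191 mod 58 = 17; 57^17 ≡ 26 (mod 59).
Mod 71: 3774 ≡ 11; by Fermat, exponent reduces to 191 mod 70 = 51; 11^51 ≡ 69 (mod 71).
Combine by CRT: x ≡ 26 (mod 59), x ≡ 69 (mod 71) ⇒ x ≡ 1560 (mod 4189).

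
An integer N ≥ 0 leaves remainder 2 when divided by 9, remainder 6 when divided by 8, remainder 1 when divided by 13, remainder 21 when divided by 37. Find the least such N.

15302

From N ≡ 2 (mod 9) write N = 2 + 9t. Substituting into N ≡ 6 (mod 8) gives 9t ≡ 4 (mod 8), and since 1⁻¹ ≡ 1 (mod 8), t ≡ 4. Hence N ≡ 2 + 9·4 = 38 (mod 72).
From N ≡ 38 (mod 72) write N = 38 + 72t. Substituting into N ≡ 1 (mod 13) gives 72t ≡ 2 (mod 13), and since 7⁻¹ ≡ 2 (mod 13), t ≡ 4. Hence N ≡ 38 + 72·4 = 326 (mod 936).
From N ≡ 326 (mod 936) write N = 326 + 936t. Substituting into N ≡ 21 (mod 37) gives 936t ≡ 28 (mod 37), and since 11⁻¹ ≡ 27 (mod 37), t ≡ 16. Hence N ≡ 326 + 936·16 = 15302 (mod 34632).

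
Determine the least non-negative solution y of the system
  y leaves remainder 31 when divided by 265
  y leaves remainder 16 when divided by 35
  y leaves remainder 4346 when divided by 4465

397266

gcd(265, 35) = 5 and 5 | (16 − 31), so the pair is consistent; merging gives y ≡ 296 (mod 1855), where 1855 = lcm(265, 35).
gcd(1855, 4465) = 5 and 5 | (4346 − 296), so the pair is consistent; merging gives y ≡ 397266 (mod 1656515), where 1656515 = lcm(1855, 4465).
The solution is unique modulo lcm(265, 35, 4465) = 1656515.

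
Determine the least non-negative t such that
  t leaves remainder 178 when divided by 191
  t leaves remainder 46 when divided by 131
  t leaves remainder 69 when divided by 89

54804

From t ≡ 178 (mod 191) write t = 178 + 191s. Substituting into t ≡ 46 (mod 131) gives 191s ≡ 130 (mod 131), and since 60⁻¹ ≡ 107 (mod 131), s ≡ 24. Hence t ≡ 178 + 191·24 = 4762 (mod 25021).
From t ≡ 4762 (mod 25021) write t = 4762 + 25021s. Substituting into t ≡ 69 (mod 89) gives 25021s ≡ 24 (mod 89), and since 12⁻¹ ≡ 52 (mod 89), s ≡ 2. Hence t ≡ 4762 + 25021·2 = 54804 (mod 2226869).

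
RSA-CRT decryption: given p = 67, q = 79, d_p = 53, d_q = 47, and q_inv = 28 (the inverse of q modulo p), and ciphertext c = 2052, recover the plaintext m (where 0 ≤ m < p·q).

1008

m₁ = c^(d_p) mod p: c ≡ 42 (mod 67), and 42^53 mod 67 = 3.
m₂ = c^(d_q) mod q: c ≡ 77 (mod 79), and 77^47 mod 79 = 60.
h = q_inv·(m₁ − m₂) mod p = 28·(3 − 60) mod 67 = 12.
m = m₂ + h·q = 60 + 12·79 = 1008.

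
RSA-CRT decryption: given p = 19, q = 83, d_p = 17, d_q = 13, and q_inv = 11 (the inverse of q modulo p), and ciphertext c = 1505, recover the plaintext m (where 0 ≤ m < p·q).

974

m₁ = c^(d_p) mod p: c ≡ 4 (mod 19), and 4^17 mod 19 = 5.
m₂ = c^(d_q) mod q: c ≡ 11 (mod 83), and 11^13 mod 83 = 61.
h = q_inv·(m₁ − m₂) mod p = 11·(5 − 61) mod 19 = 11.
m = m₂ + h·q = 61 + 11·83 = 974.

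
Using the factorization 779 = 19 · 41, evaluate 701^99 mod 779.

400

Mod 19: 701 ≡ 17; by Fermat, exponent reduces to 99 mod 18 = 9; 17^9 ≡ 1 (mod 19).
Mod 41: 701 ≡ 4; by Fermat, exponent reduces to 99 mod 40 = 19; 4^19 ≡ 31 (mod 41).
Combine by CRT: x ≡ 1 (mod 19), x ≡ 31 (mod 41) ⇒ x ≡ 400 (mod 779).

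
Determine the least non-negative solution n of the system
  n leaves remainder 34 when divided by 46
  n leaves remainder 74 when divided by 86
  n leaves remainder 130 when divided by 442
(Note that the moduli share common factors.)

371852

gcd(46, 86) = 2 and 2 | (74 − 34), so the pair is consistent; merging gives n ≡ 1966 (mod 1978), where 1978 = lcm(46, 86).
gcd(1978, 442) = 2 and 2 | (130 − 1966), so the pair is consistent; merging gives n ≡ 371852 (mod 437138), where 437138 = lcm(1978, 442).
The solution is unique modulo lcm(46, 86, 442) = 437138.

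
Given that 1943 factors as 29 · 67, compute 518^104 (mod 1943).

703

Mod 29: 518 ≡ 25; by Fermat, exponent reduces to 104 mod 28 = 20; 25^20 ≡ 7 (mod 29).
Mod 67: 518 ≡ 49; by Fermat, exponent reduces to 104 mod 66 = 38; 49^38 ≡ 33 (mod 67).
Combine by CRT: x ≡ 7 (mod 29), x ≡ 33 (mod 67) ⇒ x ≡ 703 (mod 1943).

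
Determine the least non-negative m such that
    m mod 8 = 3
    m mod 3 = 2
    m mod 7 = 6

The moduli are pairwise coprime; N = 8·3·7 = 168.
N/8 = 21; 21 ≡ 5 (mod 8); 5·5 ≡ 1, so inverse 5.
N/3 = 56; 56 ≡ 2 (mod 3); 2·2 ≡ 1, so inverse 2.
N/7 = 24; 24 ≡ 3 (mod 7); 3·5 ≡ 1, so inverse 5.
m ≡ 3·21·5 + 2·56·2 + 6·24·5 = 1259.
1259 mod 168 = 83.

83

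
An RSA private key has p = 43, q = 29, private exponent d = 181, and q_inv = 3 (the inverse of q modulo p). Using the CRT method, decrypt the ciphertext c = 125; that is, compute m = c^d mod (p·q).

d_p = d mod (p−1) = 181 mod 42 = 13; d_q = d mod (q−1) = 13.
m₁ = c^(d_p) mod p: c ≡ 39 (mod 43), and 39^13 mod 43 = 32.
m₂ = c^(d_q) mod q: c ≡ 9 (mod 29), and 9^13 mod 29 = 13.
h = q_inv·(m₁ − m₂) mod p = 3·(32 − 13) mod 43 = 14.
m = m₂ + h·q = 13 + 14·29 = 419.

419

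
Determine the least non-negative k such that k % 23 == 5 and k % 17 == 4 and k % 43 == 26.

327

The moduli are pairwise coprime; N = 23·17·43 = 16813.
N/23 = 731; 731 ≡ 18 (mod 23); 18·9 ≡ 1, so inverse 9.
N/17 = 989; 989 ≡ 3 (mod 17); 3·6 ≡ 1, so inverse 6.
N/43 = 391; 391 ≡ 4 (mod 43); 4·11 ≡ 1, so inverse 11.
k ≡ 5·731·9 + 4·989·6 + 26·391·11 = 168457.
168457 mod 16813 = 327.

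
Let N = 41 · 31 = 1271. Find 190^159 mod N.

Mod 41: 190 ≡ 26; by Fermat, exponent reduces to 159 mod 40 = 39; 26^39 ≡ 30 (mod 41).
Mod 31: 190 ≡ 4; by Fermat, exponent reduces to 159 mod 30 = 9; 4^9 ≡ 8 (mod 31).
Combine by CRT: x ≡ 30 (mod 41), x ≡ 8 (mod 31) ⇒ x ≡ 194 (mod 1271).

194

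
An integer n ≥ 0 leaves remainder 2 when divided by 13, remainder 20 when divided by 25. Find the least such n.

145

From n ≡ 2 (mod 13) write n = 2 + 13t. Substituting into n ≡ 20 (mod 25) gives 13t ≡ 18 (mod 25), and since 13⁻¹ ≡ 2 (mod 25), t ≡ 11. Hence n ≡ 2 + 13·11 = 145 (mod 325).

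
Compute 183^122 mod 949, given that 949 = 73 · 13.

235

Mod 73: 183 ≡ 37; by Fermat, exponent reduces to 122 mod 72 = 50; 37^50 ≡ 16 (mod 73).
Mod 13: 183 ≡ 1; by Fermat, exponent reduces to 122 mod 12 = 2; 1^2 ≡ 1 (mod 13).
Combine by CRT: x ≡ 16 (mod 73), x ≡ 1 (mod 13) ⇒ x ≡ 235 (mod 949).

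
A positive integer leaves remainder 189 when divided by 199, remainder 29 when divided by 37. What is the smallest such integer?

3174

From a ≡ 189 (mod 199) write a = 189 + 199t. Substituting into a ≡ 29 (mod 37) gives 199t ≡ 25 (mod 37), and since 14⁻¹ ≡ 8 (mod 37), t ≡ 15. Hence a ≡ 189 + 199·15 = 3174 (mod 7363).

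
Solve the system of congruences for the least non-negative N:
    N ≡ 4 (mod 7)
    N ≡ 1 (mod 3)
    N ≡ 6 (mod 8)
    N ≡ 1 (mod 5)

46

The moduli are pairwise coprime; M = 7·3·8·5 = 840.
M/7 = 120; 120 ≡ 1 (mod 7), inverse 1.
M/3 = 280; 280 ≡ 1 (mod 3), inverse 1.
M/8 = 105; 105 ≡ 1 (mod 8), inverse 1.
M/5 = 168; 168 ≡ 3 (mod 5); 3·2 ≡ 1, so inverse 2.
N ≡ 4·120·1 + 1·280·1 + 6·105·1 + 1·168·2 = 1726.
1726 mod 840 = 46.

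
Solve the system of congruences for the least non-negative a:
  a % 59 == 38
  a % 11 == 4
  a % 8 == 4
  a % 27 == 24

35556

The moduli are pairwise coprime; N = 59·11·8·27 = 140184.
N/59 = 2376; 2376 ≡ 16 (mod 59); 16·48 ≡ 1, so inverse 48.
N/11 = 12744; 12744 ≡ 6 (mod 11); 6·2 ≡ 1, so inverse 2.
N/8 = 17523; 17523 ≡ 3 (mod 8); 3·3 ≡ 1, so inverse 3.
N/27 = 5192; 5192 ≡ 8 (mod 27); 8·17 ≡ 1, so inverse 17.
a ≡ 38·2376·48 + 4·12744·2 + 4·17523·3 + 24·5192·17 = 6764388.
6764388 mod 140184 = 35556.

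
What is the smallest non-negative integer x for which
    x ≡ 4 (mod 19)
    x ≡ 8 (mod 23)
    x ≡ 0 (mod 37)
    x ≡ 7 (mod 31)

283161

The moduli are pairwise coprime; N = 19·23·37·31 = 501239.
N/19 = 26381; 26381 ≡ 9 (mod 19); 9·17 ≡ 1, so inverse 17.
N/23 = 21793; 21793 ≡ 12 (mod 23); 12·2 ≡ 1, so inverse 2.
N/37 = 13547; 13547 ≡ 5 (mod 37); 5·15 ≡ 1, so inverse 15.
N/31 = 16169; 16169 ≡ 18 (mod 31); 18·19 ≡ 1, so inverse 19.
x ≡ 4·26381·17 + 8·21793·2 + 0·13547·15 + 7·16169·19 = 4293073.
4293073 mod 501239 = 283161.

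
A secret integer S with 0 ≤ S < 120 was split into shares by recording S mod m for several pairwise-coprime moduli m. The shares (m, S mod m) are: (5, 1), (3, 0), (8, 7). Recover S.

111

The moduli are pairwise coprime; N = 5·3·8 = 120.
N/5 = 24; 24 ≡ 4 (mod 5); 4·4 ≡ 1, so inverse 4.
N/3 = 40; 40 ≡ 1 (mod 3), inverse 1.
N/8 = 15; 15 ≡ 7 (mod 8); 7·7 ≡ 1, so inverse 7.
S ≡ 1·24·4 + 0·40·1 + 7·15·7 = 831.
831 mod 120 = 111.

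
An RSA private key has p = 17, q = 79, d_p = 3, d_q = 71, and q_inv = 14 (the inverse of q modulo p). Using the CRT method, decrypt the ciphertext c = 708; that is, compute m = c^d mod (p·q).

651

m₁ = c^(d_p) mod p: c ≡ 11 (mod 17), and 11^3 mod 17 = 5.
m₂ = c^(d_q) mod q: c ≡ 76 (mod 79), and 76^71 mod 79 = 19.
h = q_inv·(m₁ − m₂) mod p = 14·(5 − 19) mod 17 = 8.
m = m₂ + h·q = 19 + 8·79 = 651.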